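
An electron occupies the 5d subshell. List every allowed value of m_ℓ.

-2, -1, 0, 1, 2

The 5d subshell has ℓ = 2, and m_ℓ takes every integer from −ℓ to +ℓ. With ℓ = 2 that gives the 5 values -2, -1, 0, 1, 2.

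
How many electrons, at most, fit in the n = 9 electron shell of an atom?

162

A shell holds 2n² electrons: 2 × 9² = 2 × 81 = 162.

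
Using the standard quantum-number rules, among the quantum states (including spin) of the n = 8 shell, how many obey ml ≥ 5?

12

Orbitals with ml ≥ 5, by l: l=5 → 1; l=6 → 2; l=7 → 3.
Orbitals: 1 + 2 + 3 = 6. Each orbital carries two spin states, so 6 × 2 = 12 states.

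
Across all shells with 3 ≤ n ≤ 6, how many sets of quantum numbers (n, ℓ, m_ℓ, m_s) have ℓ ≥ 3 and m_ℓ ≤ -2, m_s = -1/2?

For each n in the range, tally the orbitals obeying ℓ ≥ 3 and m_ℓ ≤ -2:
n=4 → 2; n=5 → 5; n=6 → 9.
Orbitals: 2 + 5 + 9 = 16. With m_s fixed to -1/2 there is one state per orbital, so 16 states.

16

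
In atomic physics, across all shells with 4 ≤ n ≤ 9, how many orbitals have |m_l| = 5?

Go shell by shell, enumerating (l, m_l) with |m_l| = 5:
n=6 → 2; n=7 → 4; n=8 → 6; n=9 → 8.
Total orbitals: 2 + 4 + 6 + 8 = 20.

20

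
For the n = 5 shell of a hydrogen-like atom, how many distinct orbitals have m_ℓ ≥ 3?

3

The n = 5 shell has ℓ = 0 through 4; check each.
The (ℓ, m_ℓ) pairs meeting m_ℓ ≥ 3 give: ℓ=3 → 1; ℓ=4 → 2.
Total orbitals: 1 + 2 = 3.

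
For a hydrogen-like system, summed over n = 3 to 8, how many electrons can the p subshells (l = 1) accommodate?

A p subshell (l = 1) exists for every n ≥ 2, so shells n = 3, 4, 5, 6, 7, 8 each contribute one — 6 subshells.
Since each p subshell holds 2(2·1+1) = 6 electrons, the total is 6 × 6 = 36.

36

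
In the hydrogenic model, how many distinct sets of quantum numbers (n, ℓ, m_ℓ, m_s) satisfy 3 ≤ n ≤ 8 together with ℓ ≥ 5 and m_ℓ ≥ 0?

Work shell by shell — for each n, count the (ℓ, m_ℓ) pairs that satisfy ℓ ≥ 5 and m_ℓ ≥ 0:
n=6 → 6; n=7 → 13; n=8 → 21.
Orbitals: 6 + 13 + 21 = 40. Including both spin states (m_s = ±1/2) gives 2 × 40 = 80 states.

80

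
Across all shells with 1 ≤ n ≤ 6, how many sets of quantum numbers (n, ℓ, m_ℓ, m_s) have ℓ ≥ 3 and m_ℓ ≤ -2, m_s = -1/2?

Per-shell orbital counts meeting the constraint:
n=4 → 2; n=5 → 5; n=6 → 9.
Orbitals: 2 + 5 + 9 = 16. With m_s fixed to -1/2 there is one state per orbital, so 16 states.

16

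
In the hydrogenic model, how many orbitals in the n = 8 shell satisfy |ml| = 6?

Go through l = 0, …, 7 (the values permitted for n = 8).
Contributions: l=6 → 2; l=7 → 2.
Total orbitals: 2 + 2 = 4.

4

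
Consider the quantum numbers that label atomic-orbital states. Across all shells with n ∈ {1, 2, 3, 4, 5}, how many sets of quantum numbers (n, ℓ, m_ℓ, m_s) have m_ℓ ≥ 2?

20

Count contributing orbitals for each principal shell:
n=3 → 1; n=4 → 3; n=5 → 6.
Orbitals: 1 + 3 + 6 = 10. Including both spin states (m_s = ±1/2) gives 2 × 10 = 20 states.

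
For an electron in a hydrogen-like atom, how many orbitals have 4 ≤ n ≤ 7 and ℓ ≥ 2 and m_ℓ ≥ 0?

Count contributing orbitals for each principal shell:
n=4 → 7; n=5 → 12; n=6 → 18; n=7 → 25.
Total orbitals: 7 + 12 + 18 + 25 = 62.

62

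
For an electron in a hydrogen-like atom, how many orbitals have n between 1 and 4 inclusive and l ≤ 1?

Count contributing orbitals for each principal shell:
n=1 → 1; n=2 → 4; n=3 → 4; n=4 → 4.
Total orbitals: 1 + 4 + 4 + 4 = 13.

13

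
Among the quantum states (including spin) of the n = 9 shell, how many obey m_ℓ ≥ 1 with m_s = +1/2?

36

Contributions: ℓ=1 → 1; ℓ=2 → 2; ℓ=3 → 3; ℓ=4 → 4; ℓ=5 → 5; ℓ=6 → 6; ℓ=7 → 7; ℓ=8 → 8.
Orbitals: 1 + 2 + 3 + 4 + 5 + 6 + 7 + 8 = 36. With m_s fixed to a single value there is one state per orbital, giving 36 states.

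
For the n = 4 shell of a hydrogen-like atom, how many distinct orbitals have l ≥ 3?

Go through l = 0, …, 3 (the values permitted for n = 4).
The (l, m_l) pairs meeting l ≥ 3 give: l=3 → 7.
Total orbitals: 7.

7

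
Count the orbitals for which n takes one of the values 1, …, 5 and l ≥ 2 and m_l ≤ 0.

22

Go shell by shell, enumerating (l, m_l) with l ≥ 2 and m_l ≤ 0:
n=3 → 3; n=4 → 7; n=5 → 12.
Total orbitals: 3 + 7 + 12 = 22.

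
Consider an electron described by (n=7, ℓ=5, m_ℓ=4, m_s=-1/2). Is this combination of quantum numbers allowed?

n = 7 is a positive integer. ℓ = 5 satisfies 0 ≤ ℓ ≤ n−1 = 6. m_ℓ = 4 lies in the range −ℓ … +ℓ (here −5 … 5). m_s = -1/2 is one of ±1/2.
All four constraints are satisfied.

Yes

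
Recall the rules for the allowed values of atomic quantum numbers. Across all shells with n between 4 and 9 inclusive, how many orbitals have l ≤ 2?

For each n in the range, tally the orbitals obeying l ≤ 2:
n=4 → 9; n=5 → 9; n=6 → 9; n=7 → 9; n=8 → 9; n=9 → 9.
Total orbitals: 9 + 9 + 9 + 9 + 9 + 9 = 54.

54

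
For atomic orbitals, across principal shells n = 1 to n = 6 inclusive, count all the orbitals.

Shell n has n² orbitals: 1²=1 + 2²=4 + 3²=9 + 4²=16 + 5²=25 + 6²=36 = 91 orbitals.

91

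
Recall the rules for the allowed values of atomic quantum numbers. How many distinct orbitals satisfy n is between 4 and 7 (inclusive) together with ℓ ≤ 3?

Count contributing orbitals for each principal shell:
n=4 → 16; n=5 → 16; n=6 → 16; n=7 → 16.
Total orbitals: 16 + 16 + 16 + 16 = 64.

64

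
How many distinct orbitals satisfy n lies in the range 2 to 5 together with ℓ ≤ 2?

Go shell by shell, enumerating (ℓ, m_ℓ) with ℓ ≤ 2:
n=2 → 4; n=3 → 9; n=4 → 9; n=5 → 9.
Total orbitals: 4 + 9 + 9 + 9 = 31.

31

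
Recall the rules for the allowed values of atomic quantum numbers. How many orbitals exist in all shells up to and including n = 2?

Total orbitals = 1² + 2² = 5.

5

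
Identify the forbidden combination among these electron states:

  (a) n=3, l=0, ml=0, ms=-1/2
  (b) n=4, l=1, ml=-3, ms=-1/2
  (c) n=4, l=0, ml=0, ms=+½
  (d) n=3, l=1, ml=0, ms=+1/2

(b) has |ml| = 3 > l = 1, violating −l ≤ ml ≤ l.
The remaining sets (a), (c), (d) satisfy all four rules.

(b)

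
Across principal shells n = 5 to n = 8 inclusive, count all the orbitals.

174

Shell n has n² orbitals: 5²=25 + 6²=36 + 7²=49 + 8²=64 = 174 orbitals.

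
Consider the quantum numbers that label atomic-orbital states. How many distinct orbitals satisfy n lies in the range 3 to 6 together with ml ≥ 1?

Per-shell orbital counts meeting the constraint:
n=3 → 3; n=4 → 6; n=5 → 10; n=6 → 15.
Total orbitals: 3 + 6 + 10 + 15 = 34.

34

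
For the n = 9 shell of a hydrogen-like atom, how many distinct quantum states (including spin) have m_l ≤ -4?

30

Per l-value: l=4 → 1; l=5 → 2; l=6 → 3; l=7 → 4; l=8 → 5.
Orbitals: 1 + 2 + 3 + 4 + 5 = 15. Each orbital carries two spin states, so 15 × 2 = 30 states.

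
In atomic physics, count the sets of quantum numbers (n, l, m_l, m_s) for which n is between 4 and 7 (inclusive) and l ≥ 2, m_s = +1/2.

Work shell by shell — for each n, count the (l, m_l) pairs that satisfy l ≥ 2:
n=4 → 12; n=5 → 21; n=6 → 32; n=7 → 45.
Orbitals: 12 + 21 + 32 + 45 = 110. With m_s fixed to +1/2 there is one state per orbital, so 110 states.

110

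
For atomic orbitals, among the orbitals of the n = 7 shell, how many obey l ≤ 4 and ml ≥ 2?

6

For n = 7, l ranges over 0 … 6.
Orbitals with l ≤ 4 and ml ≥ 2, by l: l=2 → 1; l=3 → 2; l=4 → 3.
Total orbitals: 1 + 2 + 3 = 6.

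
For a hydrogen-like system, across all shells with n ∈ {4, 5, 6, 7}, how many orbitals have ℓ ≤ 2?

Count contributing orbitals for each principal shell:
n=4 → 9; n=5 → 9; n=6 → 9; n=7 → 9.
Total orbitals: 9 + 9 + 9 + 9 = 36.

36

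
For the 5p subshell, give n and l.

The leading integer gives n = 5; the letter 'p' means l = 1.

n = 5, l = 1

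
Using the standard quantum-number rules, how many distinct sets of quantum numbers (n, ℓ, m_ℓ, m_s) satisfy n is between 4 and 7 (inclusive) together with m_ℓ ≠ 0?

208

Work shell by shell — for each n, count the (ℓ, m_ℓ) pairs that satisfy m_ℓ ≠ 0:
n=4 → 12; n=5 → 20; n=6 → 30; n=7 → 42.
Orbitals: 12 + 20 + 30 + 42 = 104. Including both spin states (m_s = ±1/2) gives 2 × 104 = 208 states.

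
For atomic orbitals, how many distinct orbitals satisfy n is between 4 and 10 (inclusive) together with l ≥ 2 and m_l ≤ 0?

Work shell by shell — for each n, count the (l, m_l) pairs that satisfy l ≥ 2 and m_l ≤ 0:
n=4 → 7; n=5 → 12; n=6 → 18; n=7 → 25; n=8 → 33; n=9 → 42; n=10 → 52.
Total orbitals: 7 + 12 + 18 + 25 + 33 + 42 + 52 = 189.

189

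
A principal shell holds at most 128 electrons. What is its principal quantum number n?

n = 8

2n² = 128 ⇒ n² = 64 ⇒ n = 8.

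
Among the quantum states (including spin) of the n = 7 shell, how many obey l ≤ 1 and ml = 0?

4

The (l, ml) pairs meeting l ≤ 1 and ml = 0 give: l=0 → 1; l=1 → 1.
Orbitals: 1 + 1 = 2. Each orbital carries two spin states, so 2 × 2 = 4 states.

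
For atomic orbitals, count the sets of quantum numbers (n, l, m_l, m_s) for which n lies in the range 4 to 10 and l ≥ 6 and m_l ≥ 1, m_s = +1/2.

70

Treat each shell separately and count matching orbitals:
n=7 → 6; n=8 → 13; n=9 → 21; n=10 → 30.
Orbitals: 6 + 13 + 21 + 30 = 70. With m_s fixed to +1/2 there is one state per orbital, so 70 states.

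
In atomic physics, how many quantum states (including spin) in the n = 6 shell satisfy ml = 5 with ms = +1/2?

Contributions: l=5 → 1.
Orbitals: 1. With ms fixed to a single value there is one state per orbital, giving 1 state.

1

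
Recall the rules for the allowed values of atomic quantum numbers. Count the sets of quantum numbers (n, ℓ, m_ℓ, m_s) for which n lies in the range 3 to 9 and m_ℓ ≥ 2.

168

Work shell by shell — for each n, count the (ℓ, m_ℓ) pairs that satisfy m_ℓ ≥ 2:
n=3 → 1; n=4 → 3; n=5 → 6; n=6 → 10; n=7 → 15; n=8 → 21; n=9 → 28.
Orbitals: 1 + 3 + 6 + 10 + 15 + 21 + 28 = 84. Including both spin states (m_s = ±1/2) gives 2 × 84 = 168 states.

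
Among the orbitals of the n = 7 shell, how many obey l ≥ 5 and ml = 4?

2

Go through l = 0, …, 6 (the values permitted for n = 7).
The (l, ml) pairs meeting l ≥ 5 and ml = 4 give: l=5 → 1; l=6 → 1.
Total orbitals: 1 + 1 = 2.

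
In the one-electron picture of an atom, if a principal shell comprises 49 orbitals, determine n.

n = 7

n² = 49 ⇒ n = 7.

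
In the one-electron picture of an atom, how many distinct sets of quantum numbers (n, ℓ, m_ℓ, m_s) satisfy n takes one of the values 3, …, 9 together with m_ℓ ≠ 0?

For each n in the range, tally the orbitals obeying m_ℓ ≠ 0:
n=3 → 6; n=4 → 12; n=5 → 20; n=6 → 30; n=7 → 42; n=8 → 56; n=9 → 72.
Orbitals: 6 + 12 + 20 + 30 + 42 + 56 + 72 = 238. Including both spin states (m_s = ±1/2) gives 2 × 238 = 476 states.

476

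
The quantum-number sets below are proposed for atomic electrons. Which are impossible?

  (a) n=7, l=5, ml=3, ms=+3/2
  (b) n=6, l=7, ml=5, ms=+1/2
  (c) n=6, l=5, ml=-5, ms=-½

(a) and (b)

(a) has ms = +3/2, but an electron's spin must be ±1/2.
(b) has l = 7 ≥ n = 6, violating 0 ≤ l ≤ n−1.
The remaining set (c) satisfies all four rules.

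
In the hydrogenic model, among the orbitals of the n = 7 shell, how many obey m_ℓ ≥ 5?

3

With n = 7 the allowed ℓ are 0, 1, …, 6.
Contributions: ℓ=5 → 1; ℓ=6 → 2.
Total orbitals: 1 + 2 = 3.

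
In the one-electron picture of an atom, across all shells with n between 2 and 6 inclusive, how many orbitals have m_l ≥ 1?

Per-shell orbital counts meeting the constraint:
n=2 → 1; n=3 → 3; n=4 → 6; n=5 → 10; n=6 → 15.
Total orbitals: 1 + 3 + 6 + 10 + 15 = 35.

35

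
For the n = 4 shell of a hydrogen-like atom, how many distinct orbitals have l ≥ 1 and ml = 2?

With n = 4 the allowed l are 0, 1, …, 3.
Orbitals with l ≥ 1 and ml = 2, by l: l=2 → 1; l=3 → 1.
Total orbitals: 1 + 1 = 2.

2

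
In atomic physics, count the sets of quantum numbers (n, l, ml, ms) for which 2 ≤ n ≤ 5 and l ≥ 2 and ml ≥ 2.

20

For each n in the range, tally the orbitals obeying l ≥ 2 and ml ≥ 2:
n=3 → 1; n=4 → 3; n=5 → 6.
Orbitals: 1 + 3 + 6 = 10. Including both spin states (ms = ±1/2) gives 2 × 10 = 20 states.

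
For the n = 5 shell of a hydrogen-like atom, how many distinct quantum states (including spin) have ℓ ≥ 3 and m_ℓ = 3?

With n = 5 the allowed ℓ are 0, 1, …, 4.
Orbitals with ℓ ≥ 3 and m_ℓ = 3, by ℓ: ℓ=3 → 1; ℓ=4 → 1.
Orbitals: 1 + 1 = 2. Each orbital carries two spin states, so 2 × 2 = 4 states.

4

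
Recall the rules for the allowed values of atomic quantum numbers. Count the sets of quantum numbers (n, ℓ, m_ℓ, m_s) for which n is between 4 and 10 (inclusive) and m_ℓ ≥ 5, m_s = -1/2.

35

For each n in the range, tally the orbitals obeying m_ℓ ≥ 5:
n=6 → 1; n=7 → 3; n=8 → 6; n=9 → 10; n=10 → 15.
Orbitals: 1 + 3 + 6 + 10 + 15 = 35. With m_s fixed to -1/2 there is one state per orbital, so 35 states.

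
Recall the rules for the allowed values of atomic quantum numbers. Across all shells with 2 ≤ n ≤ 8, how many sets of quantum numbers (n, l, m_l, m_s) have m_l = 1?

56

Count contributing orbitals for each principal shell:
n=2 → 1; n=3 → 2; n=4 → 3; n=5 → 4; n=6 → 5; n=7 → 6; n=8 → 7.
Orbitals: 1 + 2 + 3 + 4 + 5 + 6 + 7 = 28. Including both spin states (m_s = ±1/2) gives 2 × 28 = 56 states.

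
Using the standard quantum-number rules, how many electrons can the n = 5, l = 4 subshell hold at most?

18

A subshell with l = 4 has 2l+1 = 9 orbitals, each holding 2 electrons (spin ±1/2), so 9 × 2 = 18.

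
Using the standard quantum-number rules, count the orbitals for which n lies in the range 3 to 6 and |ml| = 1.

Count contributing orbitals for each principal shell:
n=3 → 4; n=4 → 6; n=5 → 8; n=6 → 10.
Total orbitals: 4 + 6 + 8 + 10 = 28.

28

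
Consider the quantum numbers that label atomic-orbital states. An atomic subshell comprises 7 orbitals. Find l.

l = 3

2l+1 = 7 gives l = 3.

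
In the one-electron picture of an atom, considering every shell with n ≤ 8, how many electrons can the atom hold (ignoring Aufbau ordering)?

Total orbitals = 1² + 2² + 3² + 4² + 5² + 6² + 7² + 8² = 204. Doubling for spin gives 408 electrons.

408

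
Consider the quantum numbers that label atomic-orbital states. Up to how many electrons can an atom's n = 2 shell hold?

A shell holds 2n² electrons: 2 × 2² = 2 × 4 = 8.

8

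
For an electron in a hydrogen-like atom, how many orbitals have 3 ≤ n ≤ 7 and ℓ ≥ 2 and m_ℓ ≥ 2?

Work shell by shell — for each n, count the (ℓ, m_ℓ) pairs that satisfy ℓ ≥ 2 and m_ℓ ≥ 2:
n=3 → 1; n=4 → 3; n=5 → 6; n=6 → 10; n=7 → 15.
Total orbitals: 1 + 3 + 6 + 10 + 15 = 35.

35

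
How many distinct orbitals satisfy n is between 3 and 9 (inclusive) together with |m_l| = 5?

Go shell by shell, enumerating (l, m_l) with |m_l| = 5:
n=6 → 2; n=7 → 4; n=8 → 6; n=9 → 8.
Total orbitals: 2 + 4 + 6 + 8 = 20.

20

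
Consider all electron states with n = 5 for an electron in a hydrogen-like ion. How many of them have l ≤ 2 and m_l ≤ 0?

12

With n = 5 the allowed l are 0, 1, …, 4.
Contributions: l=0 → 1; l=1 → 2; l=2 → 3.
Orbitals: 1 + 2 + 3 = 6. Each orbital carries two spin states, so 6 × 2 = 12 states.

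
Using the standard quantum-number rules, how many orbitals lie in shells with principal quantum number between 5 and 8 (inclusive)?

Shell n has n² orbitals: 5²=25 + 6²=36 + 7²=49 + 8²=64 = 174 orbitals.

174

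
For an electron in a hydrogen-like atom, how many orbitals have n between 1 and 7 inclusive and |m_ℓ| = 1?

42

Go shell by shell, enumerating (ℓ, m_ℓ) with |m_ℓ| = 1:
n=2 → 2; n=3 → 4; n=4 → 6; n=5 → 8; n=6 → 10; n=7 → 12.
Total orbitals: 2 + 4 + 6 + 8 + 10 + 12 = 42.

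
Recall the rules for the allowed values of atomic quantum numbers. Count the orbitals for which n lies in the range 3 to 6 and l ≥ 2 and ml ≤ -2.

20

Go shell by shell, enumerating (l, ml) with l ≥ 2 and ml ≤ -2:
n=3 → 1; n=4 → 3; n=5 → 6; n=6 → 10.
Total orbitals: 1 + 3 + 6 + 10 = 20.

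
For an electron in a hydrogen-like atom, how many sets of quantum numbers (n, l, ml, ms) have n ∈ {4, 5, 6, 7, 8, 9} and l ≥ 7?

Treat each shell separately and count matching orbitals:
n=8 → 15; n=9 → 32.
Orbitals: 15 + 32 = 47. Including both spin states (ms = ±1/2) gives 2 × 47 = 94 states.

94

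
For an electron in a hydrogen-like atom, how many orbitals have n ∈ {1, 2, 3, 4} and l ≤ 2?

Work shell by shell — for each n, count the (l, ml) pairs that satisfy l ≤ 2:
n=1 → 1; n=2 → 4; n=3 → 9; n=4 → 9.
Total orbitals: 1 + 4 + 9 + 9 = 23.

23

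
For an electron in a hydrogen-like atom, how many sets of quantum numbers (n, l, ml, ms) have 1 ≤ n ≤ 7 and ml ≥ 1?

Per-shell orbital counts meeting the constraint:
n=2 → 1; n=3 → 3; n=4 → 6; n=5 → 10; n=6 → 15; n=7 → 21.
Orbitals: 1 + 3 + 6 + 10 + 15 + 21 = 56. Including both spin states (ms = ±1/2) gives 2 × 56 = 112 states.

112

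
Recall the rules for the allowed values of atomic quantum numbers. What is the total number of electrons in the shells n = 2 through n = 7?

Shell n has n² orbitals: 2²=4 + 3²=9 + 4²=16 + 5²=25 + 6²=36 + 7²=49 = 139 orbitals.
Two spin states per orbital: 2 × 139 = 278 electrons.

278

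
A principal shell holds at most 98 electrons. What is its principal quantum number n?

2n² = 98 ⇒ n² = 49 ⇒ n = 7.

n = 7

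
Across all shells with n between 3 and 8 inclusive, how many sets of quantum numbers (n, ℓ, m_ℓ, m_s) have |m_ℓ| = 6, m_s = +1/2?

Go shell by shell, enumerating (ℓ, m_ℓ) with |m_ℓ| = 6:
n=7 → 2; n=8 → 4.
Orbitals: 2 + 4 = 6. With m_s fixed to +1/2 there is one state per orbital, so 6 states.

6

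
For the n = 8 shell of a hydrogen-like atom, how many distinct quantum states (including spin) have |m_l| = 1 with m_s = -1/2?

14

Per l-value: l=1 → 2; l=2 → 2; l=3 → 2; l=4 → 2; l=5 → 2; l=6 → 2; l=7 → 2.
Orbitals: 2 + 2 + 2 + 2 + 2 + 2 + 2 = 14. With m_s fixed to a single value there is one state per orbital, giving 14 states.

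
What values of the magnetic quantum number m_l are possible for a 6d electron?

The 6d subshell has l = 2, and m_l takes every integer from −l to +l. With l = 2 that gives the 5 values -2, -1, 0, 1, 2.

-2, -1, 0, 1, 2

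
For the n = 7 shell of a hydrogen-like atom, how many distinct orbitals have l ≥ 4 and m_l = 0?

With n = 7 the allowed l are 0, 1, …, 6.
Per l-value: l=4 → 1; l=5 → 1; l=6 → 1.
Total orbitals: 1 + 1 + 1 = 3.

3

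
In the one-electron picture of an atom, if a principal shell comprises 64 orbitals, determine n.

n² = 64 ⇒ n = 8.

n = 8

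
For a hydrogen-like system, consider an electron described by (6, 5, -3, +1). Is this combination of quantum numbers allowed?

Not allowed

The spin quantum number for an electron can only be m_s = +1/2 or −1/2; m_s = +1 is not one of those.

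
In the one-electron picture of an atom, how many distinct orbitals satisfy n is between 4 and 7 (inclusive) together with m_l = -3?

Count contributing orbitals for each principal shell:
n=4 → 1; n=5 → 2; n=6 → 3; n=7 → 4.
Total orbitals: 1 + 2 + 3 + 4 = 10.

10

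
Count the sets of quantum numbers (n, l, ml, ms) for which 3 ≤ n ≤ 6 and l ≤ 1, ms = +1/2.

16

For each n in the range, tally the orbitals obeying l ≤ 1:
n=3 → 4; n=4 → 4; n=5 → 4; n=6 → 4.
Orbitals: 4 + 4 + 4 + 4 = 16. With ms fixed to +1/2 there is one state per orbital, so 16 states.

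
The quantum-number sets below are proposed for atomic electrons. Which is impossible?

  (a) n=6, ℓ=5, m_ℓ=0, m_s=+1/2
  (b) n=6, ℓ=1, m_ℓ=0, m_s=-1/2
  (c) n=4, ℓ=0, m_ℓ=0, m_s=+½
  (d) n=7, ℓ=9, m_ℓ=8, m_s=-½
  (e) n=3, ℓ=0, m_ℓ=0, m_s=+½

(d) has ℓ = 9 ≥ n = 7, violating 0 ≤ ℓ ≤ n−1.
The remaining sets (a), (b), (c), (e) satisfy all four rules.

(d)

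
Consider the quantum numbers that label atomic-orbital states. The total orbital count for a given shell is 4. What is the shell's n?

n² = 4 ⇒ n = 2.

n = 2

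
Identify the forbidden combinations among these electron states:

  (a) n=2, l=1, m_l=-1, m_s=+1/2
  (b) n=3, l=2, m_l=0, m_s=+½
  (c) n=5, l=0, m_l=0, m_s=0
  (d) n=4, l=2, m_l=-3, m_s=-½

(c) has m_s = 0, but an electron's spin must be ±1/2.
(d) has |m_l| = 3 > l = 2, violating −l ≤ m_l ≤ l.
The remaining sets (a), (b) satisfy all four rules.

(c) and (d)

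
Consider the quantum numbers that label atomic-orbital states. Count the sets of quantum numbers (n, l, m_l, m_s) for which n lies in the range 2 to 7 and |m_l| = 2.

60

Count contributing orbitals for each principal shell:
n=3 → 2; n=4 → 4; n=5 → 6; n=6 → 8; n=7 → 10.
Orbitals: 2 + 4 + 6 + 8 + 10 = 30. Including both spin states (m_s = ±1/2) gives 2 × 30 = 60 states.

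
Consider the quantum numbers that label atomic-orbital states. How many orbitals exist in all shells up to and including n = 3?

14

Total orbitals = 1² + 2² + 3² = 14.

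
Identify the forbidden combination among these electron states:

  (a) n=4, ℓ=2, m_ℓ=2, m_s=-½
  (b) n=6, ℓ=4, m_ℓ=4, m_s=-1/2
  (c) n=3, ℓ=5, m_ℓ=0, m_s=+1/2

(c) has ℓ = 5 ≥ n = 3, violating 0 ≤ ℓ ≤ n−1.
The remaining sets (a), (b) satisfy all four rules.

(c)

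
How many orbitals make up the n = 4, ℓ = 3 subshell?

7

A subshell has 2ℓ+1 orbitals; with ℓ = 3, that's 7.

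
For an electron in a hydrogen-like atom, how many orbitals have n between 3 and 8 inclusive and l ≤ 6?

Go shell by shell, enumerating (l, ml) with l ≤ 6:
n=3 → 9; n=4 → 16; n=5 → 25; n=6 → 36; n=7 → 49; n=8 → 49.
Total orbitals: 9 + 16 + 25 + 36 + 49 + 49 = 184.

184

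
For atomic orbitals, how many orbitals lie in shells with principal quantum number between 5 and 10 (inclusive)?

Shell n has n² orbitals: 5²=25 + 6²=36 + 7²=49 + 8²=64 + 9²=81 + 10²=100 = 355 orbitals.

355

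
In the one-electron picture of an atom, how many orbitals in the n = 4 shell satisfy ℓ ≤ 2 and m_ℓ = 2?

Go through ℓ = 0, …, 3 (the values permitted for n = 4).
The (ℓ, m_ℓ) pairs meeting ℓ ≤ 2 and m_ℓ = 2 give: ℓ=2 → 1.
Total orbitals: 1.

1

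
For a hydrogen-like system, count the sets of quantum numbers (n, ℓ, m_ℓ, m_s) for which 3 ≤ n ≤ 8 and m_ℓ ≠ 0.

Per-shell orbital counts meeting the constraint:
n=3 → 6; n=4 → 12; n=5 → 20; n=6 → 30; n=7 → 42; n=8 → 56.
Orbitals: 6 + 12 + 20 + 30 + 42 + 56 = 166. Including both spin states (m_s = ±1/2) gives 2 × 166 = 332 states.

332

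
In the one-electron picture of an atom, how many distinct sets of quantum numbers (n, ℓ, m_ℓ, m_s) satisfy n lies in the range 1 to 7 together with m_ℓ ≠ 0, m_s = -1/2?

Per-shell orbital counts meeting the constraint:
n=2 → 2; n=3 → 6; n=4 → 12; n=5 → 20; n=6 → 30; n=7 → 42.
Orbitals: 2 + 6 + 12 + 20 + 30 + 42 = 112. With m_s fixed to -1/2 there is one state per orbital, so 112 states.

112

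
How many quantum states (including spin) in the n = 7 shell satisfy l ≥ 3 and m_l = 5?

For n = 7, l ranges over 0 … 6.
Contributions: l=5 → 1; l=6 → 1.
Orbitals: 1 + 1 = 2. Each orbital carries two spin states, so 2 × 2 = 4 states.

4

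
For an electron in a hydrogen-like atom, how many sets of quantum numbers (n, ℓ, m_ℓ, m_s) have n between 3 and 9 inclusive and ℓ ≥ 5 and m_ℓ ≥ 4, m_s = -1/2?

Go shell by shell, enumerating (ℓ, m_ℓ) with ℓ ≥ 5 and m_ℓ ≥ 4:
n=6 → 2; n=7 → 5; n=8 → 9; n=9 → 14.
Orbitals: 2 + 5 + 9 + 14 = 30. With m_s fixed to -1/2 there is one state per orbital, so 30 states.

30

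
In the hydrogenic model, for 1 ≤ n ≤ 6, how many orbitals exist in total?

Total orbitals = 1² + 2² + 3² + 4² + 5² + 6² = 91.

91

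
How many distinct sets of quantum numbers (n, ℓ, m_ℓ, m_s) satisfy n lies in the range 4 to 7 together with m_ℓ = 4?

12

Treat each shell separately and count matching orbitals:
n=5 → 1; n=6 → 2; n=7 → 3.
Orbitals: 1 + 2 + 3 = 6. Including both spin states (m_s = ±1/2) gives 2 × 6 = 12 states.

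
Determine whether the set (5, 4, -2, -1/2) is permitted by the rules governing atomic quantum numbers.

Valid

n = 5 is a positive integer. l = 4 satisfies 0 ≤ l ≤ n−1 = 4. ml = -2 lies in the range −l … +l (here −4 … 4). ms = -1/2 is one of ±1/2.
All four constraints are satisfied.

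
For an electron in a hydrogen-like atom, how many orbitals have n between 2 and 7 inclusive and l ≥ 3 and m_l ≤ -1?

For each n in the range, tally the orbitals obeying l ≥ 3 and m_l ≤ -1:
n=4 → 3; n=5 → 7; n=6 → 12; n=7 → 18.
Total orbitals: 3 + 7 + 12 + 18 = 40.

40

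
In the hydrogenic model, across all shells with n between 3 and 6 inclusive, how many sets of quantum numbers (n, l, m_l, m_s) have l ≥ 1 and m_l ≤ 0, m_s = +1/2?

Per-shell orbital counts meeting the constraint:
n=3 → 5; n=4 → 9; n=5 → 14; n=6 → 20.
Orbitals: 5 + 9 + 14 + 20 = 48. With m_s fixed to +1/2 there is one state per orbital, so 48 states.

48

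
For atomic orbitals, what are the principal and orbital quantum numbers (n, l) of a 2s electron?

n = 2, l = 0

The leading integer gives n = 2; the letter 's' means l = 0.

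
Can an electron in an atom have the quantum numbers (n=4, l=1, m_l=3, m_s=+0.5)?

The magnetic quantum number must satisfy −l ≤ m_l ≤ l. With l = 1, m_l can only be -1, 0, 1, so m_l = 3 is forbidden.

Not allowed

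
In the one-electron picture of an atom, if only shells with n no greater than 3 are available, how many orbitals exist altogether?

Total orbitals = 1² + 2² + 3² = 14.

14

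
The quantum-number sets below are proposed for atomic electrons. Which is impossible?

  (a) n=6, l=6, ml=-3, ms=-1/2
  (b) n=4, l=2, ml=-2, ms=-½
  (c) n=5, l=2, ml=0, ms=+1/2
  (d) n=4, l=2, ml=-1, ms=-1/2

(a)

(a) has l = 6 ≥ n = 6, violating 0 ≤ l ≤ n−1.
The remaining sets (b), (c), (d) satisfy all four rules.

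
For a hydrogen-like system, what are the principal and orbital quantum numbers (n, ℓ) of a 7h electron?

n = 7, ℓ = 5

The leading integer gives n = 7; the letter 'h' means ℓ = 5.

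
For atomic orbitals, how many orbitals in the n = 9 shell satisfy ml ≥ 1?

The n = 9 shell has l = 0 through 8; check each.
Contributions: l=1 → 1; l=2 → 2; l=3 → 3; l=4 → 4; l=5 → 5; l=6 → 6; l=7 → 7; l=8 → 8.
Total orbitals: 1 + 2 + 3 + 4 + 5 + 6 + 7 + 8 = 36.

36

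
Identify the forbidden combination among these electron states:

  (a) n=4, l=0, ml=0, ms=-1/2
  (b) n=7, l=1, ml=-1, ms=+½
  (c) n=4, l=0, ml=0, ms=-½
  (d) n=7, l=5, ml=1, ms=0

(d) has ms = 0, but an electron's spin must be ±1/2.
The remaining sets (a), (b), (c) satisfy all four rules.

(d)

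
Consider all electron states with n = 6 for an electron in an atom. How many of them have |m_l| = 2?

Orbitals with |m_l| = 2, by l: l=2 → 2; l=3 → 2; l=4 → 2; l=5 → 2.
Orbitals: 2 + 2 + 2 + 2 = 8. Each orbital carries two spin states, so 8 × 2 = 16 states.

16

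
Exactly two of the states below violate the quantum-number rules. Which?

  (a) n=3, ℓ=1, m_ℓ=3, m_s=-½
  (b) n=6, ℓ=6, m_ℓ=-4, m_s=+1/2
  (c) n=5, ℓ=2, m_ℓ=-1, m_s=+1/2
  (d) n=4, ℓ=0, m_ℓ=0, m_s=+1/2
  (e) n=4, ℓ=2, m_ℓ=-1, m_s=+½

(a) and (b)

(a) has |m_ℓ| = 3 > ℓ = 1, violating −ℓ ≤ m_ℓ ≤ ℓ.
(b) has ℓ = 6 ≥ n = 6, violating 0 ≤ ℓ ≤ n−1.
The remaining sets (c), (d), (e) satisfy all four rules.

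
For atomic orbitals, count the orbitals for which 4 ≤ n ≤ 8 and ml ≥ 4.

Count contributing orbitals for each principal shell:
n=5 → 1; n=6 → 3; n=7 → 6; n=8 → 10.
Total orbitals: 1 + 3 + 6 + 10 = 20.

20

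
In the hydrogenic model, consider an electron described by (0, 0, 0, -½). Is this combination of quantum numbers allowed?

No

The principal quantum number must be a positive integer (n ≥ 1), but here n = 0.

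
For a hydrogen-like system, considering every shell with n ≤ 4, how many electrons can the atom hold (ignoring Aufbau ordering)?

Total orbitals = 1² + 2² + 3² + 4² = 30. Doubling for spin gives 60 electrons.

60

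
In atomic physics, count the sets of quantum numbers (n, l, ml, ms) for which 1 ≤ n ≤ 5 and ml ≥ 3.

Count contributing orbitals for each principal shell:
n=4 → 1; n=5 → 3.
Orbitals: 1 + 3 = 4. Including both spin states (ms = ±1/2) gives 2 × 4 = 8 states.

8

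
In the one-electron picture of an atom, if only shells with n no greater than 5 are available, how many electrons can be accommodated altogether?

Total orbitals = 1² + 2² + 3² + 4² + 5² = 55. Doubling for spin gives 110 electrons.

110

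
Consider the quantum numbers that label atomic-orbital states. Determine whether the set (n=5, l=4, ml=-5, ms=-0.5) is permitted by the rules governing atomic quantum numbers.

Invalid

The magnetic quantum number must satisfy −l ≤ ml ≤ l. With l = 4, ml can only be -4, -3, -2, -1, 0, 1, 2, 3, 4, so ml = -5 is forbidden.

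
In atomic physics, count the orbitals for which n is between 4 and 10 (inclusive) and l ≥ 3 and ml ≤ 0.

Go shell by shell, enumerating (l, ml) with l ≥ 3 and ml ≤ 0:
n=4 → 4; n=5 → 9; n=6 → 15; n=7 → 22; n=8 → 30; n=9 → 39; n=10 → 49.
Total orbitals: 4 + 9 + 15 + 22 + 30 + 39 + 49 = 168.

168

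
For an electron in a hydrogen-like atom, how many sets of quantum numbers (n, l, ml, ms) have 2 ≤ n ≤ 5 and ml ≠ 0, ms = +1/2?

40

Per-shell orbital counts meeting the constraint:
n=2 → 2; n=3 → 6; n=4 → 12; n=5 → 20.
Orbitals: 2 + 6 + 12 + 20 = 40. With ms fixed to +1/2 there is one state per orbital, so 40 states.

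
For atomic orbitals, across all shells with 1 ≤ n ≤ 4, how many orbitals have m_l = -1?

Work shell by shell — for each n, count the (l, m_l) pairs that satisfy m_l = -1:
n=2 → 1; n=3 → 2; n=4 → 3.
Total orbitals: 1 + 2 + 3 = 6.

6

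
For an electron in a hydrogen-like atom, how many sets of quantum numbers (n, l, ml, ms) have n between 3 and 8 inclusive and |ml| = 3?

For each n in the range, tally the orbitals obeying |ml| = 3:
n=4 → 2; n=5 → 4; n=6 → 6; n=7 → 8; n=8 → 10.
Orbitals: 2 + 4 + 6 + 8 + 10 = 30. Including both spin states (ms = ±1/2) gives 2 × 30 = 60 states.

60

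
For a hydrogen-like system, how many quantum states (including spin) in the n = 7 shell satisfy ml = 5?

4

Per l-value: l=5 → 1; l=6 → 1.
Orbitals: 1 + 1 = 2. Each orbital carries two spin states, so 2 × 2 = 4 states.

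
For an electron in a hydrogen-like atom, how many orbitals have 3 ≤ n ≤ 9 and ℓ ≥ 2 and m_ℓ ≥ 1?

Count contributing orbitals for each principal shell:
n=3 → 2; n=4 → 5; n=5 → 9; n=6 → 14; n=7 → 20; n=8 → 27; n=9 → 35.
Total orbitals: 2 + 5 + 9 + 14 + 20 + 27 + 35 = 112.

112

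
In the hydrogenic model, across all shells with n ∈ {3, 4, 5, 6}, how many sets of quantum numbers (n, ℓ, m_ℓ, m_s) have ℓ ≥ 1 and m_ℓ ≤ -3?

20

Count contributing orbitals for each principal shell:
n=4 → 1; n=5 → 3; n=6 → 6.
Orbitals: 1 + 3 + 6 = 10. Including both spin states (m_s = ±1/2) gives 2 × 10 = 20 states.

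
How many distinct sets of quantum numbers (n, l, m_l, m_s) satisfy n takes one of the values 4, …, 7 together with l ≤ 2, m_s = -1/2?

36

For each n in the range, tally the orbitals obeying l ≤ 2:
n=4 → 9; n=5 → 9; n=6 → 9; n=7 → 9.
Orbitals: 9 + 9 + 9 + 9 = 36. With m_s fixed to -1/2 there is one state per orbital, so 36 states.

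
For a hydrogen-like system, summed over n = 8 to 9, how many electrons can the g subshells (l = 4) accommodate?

36

A g subshell (l = 4) exists for every n ≥ 5, so shells n = 8, 9 each contribute one — 2 subshells.
Since each g subshell holds 2(2·4+1) = 18 electrons, the total is 2 × 18 = 36.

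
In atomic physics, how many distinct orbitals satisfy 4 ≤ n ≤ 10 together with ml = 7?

Per-shell orbital counts meeting the constraint:
n=8 → 1; n=9 → 2; n=10 → 3.
Total orbitals: 1 + 2 + 3 = 6.

6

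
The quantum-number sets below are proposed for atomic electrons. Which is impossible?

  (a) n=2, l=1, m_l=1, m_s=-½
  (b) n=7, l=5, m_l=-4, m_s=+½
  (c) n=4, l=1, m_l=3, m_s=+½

(c)

(c) has |m_l| = 3 > l = 1, violating −l ≤ m_l ≤ l.
The remaining sets (a), (b) satisfy all four rules.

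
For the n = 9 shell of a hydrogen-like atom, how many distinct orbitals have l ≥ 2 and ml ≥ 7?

For n = 9, l ranges over 0 … 8.
Per l-value: l=7 → 1; l=8 → 2.
Total orbitals: 1 + 2 = 3.

3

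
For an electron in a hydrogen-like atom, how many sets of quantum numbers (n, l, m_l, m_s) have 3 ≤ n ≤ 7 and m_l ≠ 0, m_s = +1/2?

110

For each n in the range, tally the orbitals obeying m_l ≠ 0:
n=3 → 6; n=4 → 12; n=5 → 20; n=6 → 30; n=7 → 42.
Orbitals: 6 + 12 + 20 + 30 + 42 = 110. With m_s fixed to +1/2 there is one state per orbital, so 110 states.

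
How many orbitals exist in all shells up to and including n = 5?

Total orbitals = 1² + 2² + 3² + 4² + 5² = 55.

55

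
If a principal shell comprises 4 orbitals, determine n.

n² = 4 ⇒ n = 2.

n = 2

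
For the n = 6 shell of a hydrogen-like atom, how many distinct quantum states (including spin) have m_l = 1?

10

Orbitals with m_l = 1, by l: l=1 → 1; l=2 → 1; l=3 → 1; l=4 → 1; l=5 → 1.
Orbitals: 1 + 1 + 1 + 1 + 1 = 5. Each orbital carries two spin states, so 5 × 2 = 10 states.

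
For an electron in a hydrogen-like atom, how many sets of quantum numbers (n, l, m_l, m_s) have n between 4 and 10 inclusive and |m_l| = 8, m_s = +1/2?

Go shell by shell, enumerating (l, m_l) with |m_l| = 8:
n=9 → 2; n=10 → 4.
Orbitals: 2 + 4 = 6. With m_s fixed to +1/2 there is one state per orbital, so 6 states.

6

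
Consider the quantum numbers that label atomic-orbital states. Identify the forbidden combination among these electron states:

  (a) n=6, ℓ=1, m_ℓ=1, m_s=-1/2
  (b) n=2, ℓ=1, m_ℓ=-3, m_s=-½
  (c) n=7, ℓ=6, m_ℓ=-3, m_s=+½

(b)

(b) has |m_ℓ| = 3 > ℓ = 1, violating −ℓ ≤ m_ℓ ≤ ℓ.
The remaining sets (a), (c) satisfy all four rules.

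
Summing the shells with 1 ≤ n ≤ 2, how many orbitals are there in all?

5

Shell n has n² orbitals: 1²=1 + 2²=4 = 5 orbitals.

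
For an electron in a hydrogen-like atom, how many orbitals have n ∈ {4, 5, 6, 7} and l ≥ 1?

122

Go shell by shell, enumerating (l, m_l) with l ≥ 1:
n=4 → 15; n=5 → 24; n=6 → 35; n=7 → 48.
Total orbitals: 15 + 24 + 35 + 48 = 122.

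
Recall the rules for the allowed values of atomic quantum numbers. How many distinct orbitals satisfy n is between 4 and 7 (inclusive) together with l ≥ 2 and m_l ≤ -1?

48

Go shell by shell, enumerating (l, m_l) with l ≥ 2 and m_l ≤ -1:
n=4 → 5; n=5 → 9; n=6 → 14; n=7 → 20.
Total orbitals: 5 + 9 + 14 + 20 = 48.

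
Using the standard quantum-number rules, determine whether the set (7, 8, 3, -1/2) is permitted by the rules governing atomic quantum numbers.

No

The orbital quantum number must satisfy 0 ≤ l ≤ n−1. With n = 7 the allowed l values are 0, 1, 2, 3, 4, 5, 6, so l = 8 is out of range.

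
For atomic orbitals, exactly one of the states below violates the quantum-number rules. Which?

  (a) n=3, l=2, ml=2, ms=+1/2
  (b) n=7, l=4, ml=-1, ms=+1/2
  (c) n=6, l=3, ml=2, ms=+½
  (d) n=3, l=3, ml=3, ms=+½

(d)

(d) has l = 3 ≥ n = 3, violating 0 ≤ l ≤ n−1.
The remaining sets (a), (b), (c) satisfy all four rules.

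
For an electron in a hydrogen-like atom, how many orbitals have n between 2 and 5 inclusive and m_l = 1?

Count contributing orbitals for each principal shell:
n=2 → 1; n=3 → 2; n=4 → 3; n=5 → 4.
Total orbitals: 1 + 2 + 3 + 4 = 10.

10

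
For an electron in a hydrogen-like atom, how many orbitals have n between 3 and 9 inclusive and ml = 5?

Count contributing orbitals for each principal shell:
n=6 → 1; n=7 → 2; n=8 → 3; n=9 → 4.
Total orbitals: 1 + 2 + 3 + 4 = 10.

10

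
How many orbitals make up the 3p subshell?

3

A subshell has 2l+1 orbitals; with l = 1, that's 3.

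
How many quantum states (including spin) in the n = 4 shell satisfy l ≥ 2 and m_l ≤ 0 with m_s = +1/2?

With n = 4 the allowed l are 0, 1, …, 3.
Orbitals with l ≥ 2 and m_l ≤ 0, by l: l=2 → 3; l=3 → 4.
Orbitals: 3 + 4 = 7. With m_s fixed to a single value there is one state per orbital, giving 7 states.

7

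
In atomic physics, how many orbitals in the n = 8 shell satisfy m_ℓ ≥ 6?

3

The n = 8 shell has ℓ = 0 through 7; check each.
Per ℓ-value: ℓ=6 → 1; ℓ=7 → 2.
Total orbitals: 1 + 2 = 3.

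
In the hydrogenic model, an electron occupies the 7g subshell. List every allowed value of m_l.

-4, -3, -2, -1, 0, 1, 2, 3, 4

The 7g subshell has l = 4, and m_l takes every integer from −l to +l. With l = 4 that gives the 9 values -4, -3, -2, -1, 0, 1, 2, 3, 4.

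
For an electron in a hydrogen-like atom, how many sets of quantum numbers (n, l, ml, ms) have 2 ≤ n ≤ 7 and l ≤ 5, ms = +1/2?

126

Count contributing orbitals for each principal shell:
n=2 → 4; n=3 → 9; n=4 → 16; n=5 → 25; n=6 → 36; n=7 → 36.
Orbitals: 4 + 9 + 16 + 25 + 36 + 36 = 126. With ms fixed to +1/2 there is one state per orbital, so 126 states.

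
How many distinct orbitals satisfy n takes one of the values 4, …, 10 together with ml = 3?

28

Treat each shell separately and count matching orbitals:
n=4 → 1; n=5 → 2; n=6 → 3; n=7 → 4; n=8 → 5; n=9 → 6; n=10 → 7.
Total orbitals: 1 + 2 + 3 + 4 + 5 + 6 + 7 = 28.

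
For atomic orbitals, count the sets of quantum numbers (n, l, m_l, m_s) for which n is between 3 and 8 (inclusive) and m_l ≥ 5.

20

Go shell by shell, enumerating (l, m_l) with m_l ≥ 5:
n=6 → 1; n=7 → 3; n=8 → 6.
Orbitals: 1 + 3 + 6 = 10. Including both spin states (m_s = ±1/2) gives 2 × 10 = 20 states.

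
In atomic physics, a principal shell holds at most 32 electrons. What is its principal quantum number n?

n = 4

2n² = 32 ⇒ n² = 16 ⇒ n = 4.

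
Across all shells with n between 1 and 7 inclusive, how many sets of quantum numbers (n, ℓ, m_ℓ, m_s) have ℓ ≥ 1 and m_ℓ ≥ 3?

Count contributing orbitals for each principal shell:
n=4 → 1; n=5 → 3; n=6 → 6; n=7 → 10.
Orbitals: 1 + 3 + 6 + 10 = 20. Including both spin states (m_s = ±1/2) gives 2 × 20 = 40 states.

40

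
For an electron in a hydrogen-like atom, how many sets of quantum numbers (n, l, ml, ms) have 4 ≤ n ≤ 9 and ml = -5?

20

Treat each shell separately and count matching orbitals:
n=6 → 1; n=7 → 2; n=8 → 3; n=9 → 4.
Orbitals: 1 + 2 + 3 + 4 = 10. Including both spin states (ms = ±1/2) gives 2 × 10 = 20 states.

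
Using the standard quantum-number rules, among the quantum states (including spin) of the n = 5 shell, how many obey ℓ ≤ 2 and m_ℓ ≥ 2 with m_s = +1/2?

Go through ℓ = 0, …, 4 (the values permitted for n = 5).
Per ℓ-value: ℓ=2 → 1.
Orbitals: 1. With m_s fixed to a single value there is one state per orbital, giving 1 state.

1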